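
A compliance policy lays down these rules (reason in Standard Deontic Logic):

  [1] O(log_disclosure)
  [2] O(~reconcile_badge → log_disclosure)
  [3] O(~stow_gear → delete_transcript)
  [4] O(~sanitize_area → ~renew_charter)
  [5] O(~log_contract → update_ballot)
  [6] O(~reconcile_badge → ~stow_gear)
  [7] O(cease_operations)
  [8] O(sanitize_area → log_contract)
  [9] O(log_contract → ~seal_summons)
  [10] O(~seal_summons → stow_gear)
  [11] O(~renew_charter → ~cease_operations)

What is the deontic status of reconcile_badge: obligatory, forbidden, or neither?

Premise 7 states O(cease_operations) outright.
Premise 11 is O(~renew_charter → ~cease_operations); contrapositively O(cease_operations → renew_charter). Since O(cease_operations) holds, K gives O(renew_charter).
The contrapositive of premise 4 (O(~sanitize_area → ~renew_charter)) is O(renew_charter → sanitize_area), and O(renew_charter) is already established, so O(sanitize_area).
Applying K to premise 8 (O(sanitize_area → log_contract)) and O(sanitize_area) yields O(log_contract).
Premise 9 is O(log_contract → ~seal_summons); since O(log_contract), deontic closure gives O(~seal_summons).
Applying K to premise 10 (O(~seal_summons → stow_gear)) and O(~seal_summons) yields O(stow_gear).
Premise 6 is O(~reconcile_badge → ~stow_gear); contrapositively O(stow_gear → reconcile_badge). Since O(stow_gear) holds, K gives O(reconcile_badge).
Premises 1, 2, 3, 5 do not contribute to this derivation.
Hence reconcile_badge is obligatory.

Obligatory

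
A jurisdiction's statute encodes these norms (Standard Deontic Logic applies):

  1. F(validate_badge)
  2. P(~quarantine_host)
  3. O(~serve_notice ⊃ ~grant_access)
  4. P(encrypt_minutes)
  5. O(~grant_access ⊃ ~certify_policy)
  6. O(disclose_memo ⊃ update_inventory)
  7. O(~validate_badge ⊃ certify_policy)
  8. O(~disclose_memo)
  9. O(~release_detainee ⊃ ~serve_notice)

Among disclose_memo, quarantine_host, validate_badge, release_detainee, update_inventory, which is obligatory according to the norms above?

F(validate_badge) at premise 1 means O(~validate_badge).
From O(~validate_badge) and premise 7, O(~validate_badge ⊃ certify_policy), we obtain O(certify_policy).
Premise 5 is O(~grant_access ⊃ ~certify_policy); contrapositively O(certify_policy ⊃ grant_access). Since O(certify_policy) holds, K gives O(grant_access).
The contrapositive of premise 3 (O(~serve_notice ⊃ ~grant_access)) is O(grant_access ⊃ serve_notice), and O(grant_access) is already established, so O(serve_notice).
Premise 9 is O(~release_detainee ⊃ ~serve_notice); contrapositively O(serve_notice ⊃ release_detainee). Since O(serve_notice) holds, K gives O(release_detainee).
So O(release_detainee) holds — release_detainee is obligatory. None of the other listed options is made obligatory by any chain of premises.

release_detainee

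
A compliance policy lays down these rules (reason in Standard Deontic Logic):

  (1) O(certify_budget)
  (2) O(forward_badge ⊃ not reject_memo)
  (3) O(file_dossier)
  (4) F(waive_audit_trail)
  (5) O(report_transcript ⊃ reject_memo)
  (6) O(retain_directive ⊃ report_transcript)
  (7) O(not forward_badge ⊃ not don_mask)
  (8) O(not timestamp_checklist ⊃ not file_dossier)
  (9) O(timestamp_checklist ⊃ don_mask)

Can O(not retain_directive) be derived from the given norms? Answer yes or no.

Premise 3 states O(file_dossier) outright.
Premise 8 is O(not timestamp_checklist ⊃ not file_dossier); contrapositively O(file_dossier ⊃ timestamp_checklist). Since O(file_dossier) holds, K gives O(timestamp_checklist).
With premise 9, O(timestamp_checklist ⊃ don_mask), the K-axiom yields O(don_mask).
Premise 7, O(not forward_badge ⊃ not don_mask), contraposes to O(don_mask ⊃ forward_badge); with O(don_mask) we get O(forward_badge).
Premise 2 is O(forward_badge ⊃ not reject_memo); since O(forward_badge), deontic closure gives O(not reject_memo).
The contrapositive of premise 5 (O(report_transcript ⊃ reject_memo)) is O(not reject_memo ⊃ not report_transcript), and O(not reject_memo) is already established, so O(not report_transcript).
The contrapositive of premise 6 (O(retain_directive ⊃ report_transcript)) is O(not report_transcript ⊃ not retain_directive), and O(not report_transcript) is already established, so O(not retain_directive).
Premises 1, 4 do not contribute to this derivation.
So O(not retain_directive) follows.

Yes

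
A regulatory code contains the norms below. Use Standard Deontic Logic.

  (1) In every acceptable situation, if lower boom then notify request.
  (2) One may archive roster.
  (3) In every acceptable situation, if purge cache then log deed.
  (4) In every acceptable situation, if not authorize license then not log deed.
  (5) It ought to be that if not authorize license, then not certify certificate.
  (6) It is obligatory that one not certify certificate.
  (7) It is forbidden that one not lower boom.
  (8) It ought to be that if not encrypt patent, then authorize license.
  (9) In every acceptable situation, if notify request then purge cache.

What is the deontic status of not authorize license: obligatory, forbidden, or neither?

Forbidden

Premise 7 is F(¬lower_boom), i.e. O(lower_boom).
Premise 1 is O(lower_boom → notify_request); since O(lower_boom), deontic closure gives O(notify_request).
Premise 9 is O(notify_request → purge_cache); since O(notify_request), deontic closure gives O(purge_cache).
Applying K to premise 3 (O(purge_cache → log_deed)) and O(purge_cache) yields O(log_deed).
Premise 4, O(¬authorize_license → ¬log_deed), contraposes to O(log_deed → authorize_license); with O(log_deed) we get O(authorize_license).
Premises 2, 5, 6, 8 do not contribute to this derivation.
Thus O(authorize_license), which is F(¬authorize_license): ¬authorize_license is forbidden.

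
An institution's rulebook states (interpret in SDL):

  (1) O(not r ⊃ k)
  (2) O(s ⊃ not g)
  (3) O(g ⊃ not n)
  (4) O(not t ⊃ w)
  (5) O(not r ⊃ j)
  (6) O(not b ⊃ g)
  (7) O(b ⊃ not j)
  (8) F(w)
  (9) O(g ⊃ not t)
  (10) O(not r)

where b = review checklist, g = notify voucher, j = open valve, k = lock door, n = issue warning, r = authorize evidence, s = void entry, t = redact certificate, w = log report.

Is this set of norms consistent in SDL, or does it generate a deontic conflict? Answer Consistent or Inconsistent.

Premise 8 is F(w), i.e. O(not w).
Premise 4, O(not t ⊃ w), contraposes to O(not w ⊃ t); with O(not w) we get O(t).
The contrapositive of premise 9 (O(g ⊃ not t)) is O(t ⊃ not g), and O(t) is already established, so O(not g).
Premise 6 is O(not b ⊃ g); contrapositively O(not g ⊃ b). Since O(not g) holds, K gives O(b).
With premise 7, O(b ⊃ not j), the K-axiom yields O(not j).
Premise 5, O(not r ⊃ j), contraposes to O(not j ⊃ r); with O(not j) we get O(r).
But premise 10 directly asserts O(not r).
We now have both O(r) and O(not r) — r is simultaneously obligatory and forbidden, violating the D-axiom.

Inconsistent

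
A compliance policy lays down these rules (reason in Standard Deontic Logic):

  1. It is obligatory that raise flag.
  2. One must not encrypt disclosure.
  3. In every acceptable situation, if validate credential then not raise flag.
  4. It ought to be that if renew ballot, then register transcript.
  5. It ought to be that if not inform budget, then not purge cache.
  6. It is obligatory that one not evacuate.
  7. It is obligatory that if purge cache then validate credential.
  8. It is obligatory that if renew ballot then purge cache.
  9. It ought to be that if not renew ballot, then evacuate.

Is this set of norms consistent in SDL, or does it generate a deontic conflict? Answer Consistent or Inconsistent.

Premise 1 gives O(raise_flag).
The contrapositive of premise 3 (O(validate_credential → ¬raise_flag)) is O(raise_flag → ¬validate_credential), and O(raise_flag) is already established, so O(¬validate_credential).
The contrapositive of premise 7 (O(purge_cache → validate_credential)) is O(¬validate_credential → ¬purge_cache), and O(¬validate_credential) is already established, so O(¬purge_cache).
Premise 8, O(renew_ballot → purge_cache), contraposes to O(¬purge_cache → ¬renew_ballot); with O(¬purge_cache) we get O(¬renew_ballot).
With premise 9, O(¬renew_ballot → evacuate), the K-axiom yields O(evacuate).
However, premise 6 gives O(¬evacuate).
We now have both O(evacuate) and O(¬evacuate) — evacuate is simultaneously obligatory and forbidden, violating the D-axiom.

Inconsistent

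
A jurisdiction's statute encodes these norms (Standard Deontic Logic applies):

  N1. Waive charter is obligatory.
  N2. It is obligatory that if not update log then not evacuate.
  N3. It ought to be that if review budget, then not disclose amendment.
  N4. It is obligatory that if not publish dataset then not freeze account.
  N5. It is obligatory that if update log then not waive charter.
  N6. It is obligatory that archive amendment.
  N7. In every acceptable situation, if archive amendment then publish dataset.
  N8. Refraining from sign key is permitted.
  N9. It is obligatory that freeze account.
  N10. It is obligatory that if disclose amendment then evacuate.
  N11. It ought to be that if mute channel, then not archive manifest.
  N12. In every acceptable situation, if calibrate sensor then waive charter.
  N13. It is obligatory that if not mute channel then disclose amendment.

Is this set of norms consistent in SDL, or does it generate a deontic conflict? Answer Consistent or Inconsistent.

Consistent

Premise 4 is O(¬publish_dataset → ¬freeze_account), but O(¬publish_dataset) is not derivable from the premises, so it does not yield O(¬freeze_account).
So O(¬freeze_account) is not derivable, and the apparent clash with O(freeze_account) does not arise.
A world satisfying every obligation exists (e.g. archive_amendment=true, archive_manifest=false, calibrate_sensor=false, disclose_amendment=false, evacuate=false, freeze_account=true, mute_channel=true, publish_dataset=true, review_budget=false, sign_key=false, update_log=false, waive_charter=true); no atom is both obligatory and forbidden, so the set is consistent.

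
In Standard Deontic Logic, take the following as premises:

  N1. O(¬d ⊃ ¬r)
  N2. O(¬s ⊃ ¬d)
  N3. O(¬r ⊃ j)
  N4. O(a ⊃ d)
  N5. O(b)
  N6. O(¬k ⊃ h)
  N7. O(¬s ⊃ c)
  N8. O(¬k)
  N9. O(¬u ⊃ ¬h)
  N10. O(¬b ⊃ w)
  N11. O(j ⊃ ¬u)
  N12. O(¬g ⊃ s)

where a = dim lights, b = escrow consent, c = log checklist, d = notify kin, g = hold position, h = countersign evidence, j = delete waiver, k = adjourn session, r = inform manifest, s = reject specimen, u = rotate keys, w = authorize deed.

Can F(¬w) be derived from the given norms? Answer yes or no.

No

Premise 10 is O(¬b ⊃ w), but O(¬b) is not derivable from the premises, so it does not yield O(w).
No other premise forces O(w). An ideal world satisfying every premise can still have ¬w true, so F(¬w) is not derivable.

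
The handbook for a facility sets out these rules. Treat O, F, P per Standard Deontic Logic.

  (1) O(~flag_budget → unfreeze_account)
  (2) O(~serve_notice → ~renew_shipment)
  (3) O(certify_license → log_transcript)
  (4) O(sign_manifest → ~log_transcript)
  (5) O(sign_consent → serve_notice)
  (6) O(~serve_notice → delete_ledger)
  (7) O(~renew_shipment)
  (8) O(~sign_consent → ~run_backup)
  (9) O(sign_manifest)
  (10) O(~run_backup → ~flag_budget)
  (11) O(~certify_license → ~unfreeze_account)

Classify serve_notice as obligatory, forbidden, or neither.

Obligatory

From premise 9 we have O(sign_manifest).
Applying K to premise 4 (O(sign_manifest → ~log_transcript)) and O(sign_manifest) yields O(~log_transcript).
Premise 3, O(certify_license → log_transcript), contraposes to O(~log_transcript → ~certify_license); with O(~log_transcript) we get O(~certify_license).
Premise 11 is O(~certify_license → ~unfreeze_account); since O(~certify_license), deontic closure gives O(~unfreeze_account).
The contrapositive of premise 1 (O(~flag_budget → unfreeze_account)) is O(~unfreeze_account → flag_budget), and O(~unfreeze_account) is already established, so O(flag_budget).
The contrapositive of premise 10 (O(~run_backup → ~flag_budget)) is O(flag_budget → run_backup), and O(flag_budget) is already established, so O(run_backup).
Premise 8, O(~sign_consent → ~run_backup), contraposes to O(run_backup → sign_consent); with O(run_backup) we get O(sign_consent).
Premise 5 is O(sign_consent → serve_notice); since O(sign_consent), deontic closure gives O(serve_notice).
Premises 2, 6, 7 do not contribute to this derivation.
Hence serve_notice is obligatory.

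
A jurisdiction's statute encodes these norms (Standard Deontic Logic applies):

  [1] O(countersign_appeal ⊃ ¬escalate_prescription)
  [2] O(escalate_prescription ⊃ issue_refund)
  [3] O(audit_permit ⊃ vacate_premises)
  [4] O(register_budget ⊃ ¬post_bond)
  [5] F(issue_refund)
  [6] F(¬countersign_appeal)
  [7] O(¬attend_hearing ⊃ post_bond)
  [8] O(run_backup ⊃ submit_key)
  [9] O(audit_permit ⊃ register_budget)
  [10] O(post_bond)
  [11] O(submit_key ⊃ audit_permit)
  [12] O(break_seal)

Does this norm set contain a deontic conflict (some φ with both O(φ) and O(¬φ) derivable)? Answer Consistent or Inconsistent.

Premise 2 is O(escalate_prescription ⊃ issue_refund), but O(escalate_prescription) is not derivable from the premises, so it does not yield O(issue_refund).
So O(issue_refund) is not derivable, and the apparent clash with O(¬issue_refund) does not arise.
A world satisfying every obligation exists (e.g. attend_hearing=false, audit_permit=false, break_seal=true, countersign_appeal=true, escalate_prescription=false, issue_refund=false, post_bond=true, register_budget=false, run_backup=false, submit_key=false, vacate_premises=false); no atom is both obligatory and forbidden, so the set is consistent.

Consistent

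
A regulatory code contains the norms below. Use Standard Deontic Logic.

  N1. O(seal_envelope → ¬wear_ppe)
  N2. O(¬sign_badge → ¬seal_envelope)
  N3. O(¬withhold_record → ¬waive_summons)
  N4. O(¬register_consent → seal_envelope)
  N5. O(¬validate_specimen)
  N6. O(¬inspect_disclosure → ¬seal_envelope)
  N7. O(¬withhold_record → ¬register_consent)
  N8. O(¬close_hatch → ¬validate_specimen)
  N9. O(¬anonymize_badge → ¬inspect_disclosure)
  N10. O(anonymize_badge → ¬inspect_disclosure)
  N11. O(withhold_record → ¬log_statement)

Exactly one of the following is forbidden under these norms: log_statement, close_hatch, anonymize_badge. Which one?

Premises 10 and 9 cover both cases: O(anonymize_badge → ¬inspect_disclosure) and O(¬anonymize_badge → ¬inspect_disclosure). Since anonymize_badge ∨ ¬anonymize_badge is a tautology, O(¬inspect_disclosure) follows.
Applying K to premise 6 (O(¬inspect_disclosure → ¬seal_envelope)) and O(¬inspect_disclosure) yields O(¬seal_envelope).
Premise 4, O(¬register_consent → seal_envelope), contraposes to O(¬seal_envelope → register_consent); with O(¬seal_envelope) we get O(register_consent).
Premise 7 is O(¬withhold_record → ¬register_consent); contrapositively O(register_consent → withhold_record). Since O(register_consent) holds, K gives O(withhold_record).
From O(withhold_record) and premise 11, O(withhold_record → ¬log_statement), we obtain O(¬log_statement).
So O(¬log_statement) holds, i.e. log_statement is forbidden. None of the other listed options is forbidden under the premises.

log_statement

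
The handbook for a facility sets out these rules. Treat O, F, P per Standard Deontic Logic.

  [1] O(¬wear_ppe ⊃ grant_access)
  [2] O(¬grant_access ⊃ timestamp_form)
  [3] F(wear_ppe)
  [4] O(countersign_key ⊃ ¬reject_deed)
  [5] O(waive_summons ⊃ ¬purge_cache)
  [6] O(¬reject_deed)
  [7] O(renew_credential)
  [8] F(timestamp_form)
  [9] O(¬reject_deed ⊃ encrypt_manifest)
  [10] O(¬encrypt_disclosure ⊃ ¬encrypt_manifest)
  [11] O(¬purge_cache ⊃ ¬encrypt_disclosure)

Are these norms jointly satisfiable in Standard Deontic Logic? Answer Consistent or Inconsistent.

Premise 2 is O(¬grant_access ⊃ timestamp_form), but O(¬grant_access) is not derivable from the premises, so it does not yield O(timestamp_form).
So O(timestamp_form) is not derivable, and the apparent clash with O(¬timestamp_form) does not arise.
A world satisfying every obligation exists (e.g. countersign_key=false, encrypt_disclosure=true, encrypt_manifest=true, grant_access=true, purge_cache=true, reject_deed=false, renew_credential=true, timestamp_form=false, waive_summons=false, wear_ppe=false); no atom is both obligatory and forbidden, so the set is consistent.

Consistent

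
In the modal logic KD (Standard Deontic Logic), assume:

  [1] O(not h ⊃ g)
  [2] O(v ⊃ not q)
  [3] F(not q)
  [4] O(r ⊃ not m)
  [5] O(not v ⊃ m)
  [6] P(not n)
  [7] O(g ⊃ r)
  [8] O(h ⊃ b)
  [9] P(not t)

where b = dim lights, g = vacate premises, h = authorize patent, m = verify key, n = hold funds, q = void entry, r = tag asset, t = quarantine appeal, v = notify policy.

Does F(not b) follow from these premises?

Yes

Premise 3 is F(not q), i.e. O(q).
Premise 2, O(v ⊃ not q), contraposes to O(q ⊃ not v); with O(q) we get O(not v).
From O(not v) and premise 5, O(not v ⊃ m), we obtain O(m).
Premise 4, O(r ⊃ not m), contraposes to O(m ⊃ not r); with O(m) we get O(not r).
Premise 7 is O(g ⊃ r); contrapositively O(not r ⊃ not g). Since O(not r) holds, K gives O(not g).
Premise 1, O(not h ⊃ g), contraposes to O(not g ⊃ h); with O(not g) we get O(h).
With premise 8, O(h ⊃ b), the K-axiom yields O(b).
Premises 6, 9 do not contribute to this derivation.
So O(b) holds, i.e. F(not b). The claim follows.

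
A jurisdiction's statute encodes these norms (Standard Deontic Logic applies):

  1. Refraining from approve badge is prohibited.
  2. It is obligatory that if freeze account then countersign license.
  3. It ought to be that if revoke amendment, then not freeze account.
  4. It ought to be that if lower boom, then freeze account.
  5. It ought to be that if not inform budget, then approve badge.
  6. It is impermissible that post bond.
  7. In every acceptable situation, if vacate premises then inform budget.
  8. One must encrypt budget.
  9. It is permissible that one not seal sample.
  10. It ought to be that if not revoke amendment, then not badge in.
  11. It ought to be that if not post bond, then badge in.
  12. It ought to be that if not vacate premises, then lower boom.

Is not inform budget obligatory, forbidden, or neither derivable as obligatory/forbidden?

Forbidden

Premise 6 is F(post_bond), i.e. O(¬post_bond).
Applying K to premise 11 (O(¬post_bond → badge_in)) and O(¬post_bond) yields O(badge_in).
Premise 10, O(¬revoke_amendment → ¬badge_in), contraposes to O(badge_in → revoke_amendment); with O(badge_in) we get O(revoke_amendment).
Premise 3 is O(revoke_amendment → ¬freeze_account); since O(revoke_amendment), deontic closure gives O(¬freeze_account).
Premise 4 is O(lower_boom → freeze_account); contrapositively O(¬freeze_account → ¬lower_boom). Since O(¬freeze_account) holds, K gives O(¬lower_boom).
Premise 12, O(¬vacate_premises → lower_boom), contraposes to O(¬lower_boom → vacate_premises); with O(¬lower_boom) we get O(vacate_premises).
From O(vacate_premises) and premise 7, O(vacate_premises → inform_budget), we obtain O(inform_budget).
Premises 1, 2, 5, 8, 9 do not contribute to this derivation.
Thus O(inform_budget), which is F(¬inform_budget): ¬inform_budget is forbidden.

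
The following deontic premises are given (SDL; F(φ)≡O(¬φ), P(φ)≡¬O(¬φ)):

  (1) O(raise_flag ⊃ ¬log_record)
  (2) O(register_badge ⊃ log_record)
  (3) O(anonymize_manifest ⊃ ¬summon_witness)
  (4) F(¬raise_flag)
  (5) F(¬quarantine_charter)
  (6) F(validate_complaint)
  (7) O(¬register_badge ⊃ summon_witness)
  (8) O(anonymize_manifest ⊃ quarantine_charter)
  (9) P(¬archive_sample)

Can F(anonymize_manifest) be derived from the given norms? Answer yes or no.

Yes

Premise 4 is F(¬raise_flag), i.e. O(raise_flag).
Premise 1 is O(raise_flag ⊃ ¬log_record); since O(raise_flag), deontic closure gives O(¬log_record).
The contrapositive of premise 2 (O(register_badge ⊃ log_record)) is O(¬log_record ⊃ ¬register_badge), and O(¬log_record) is already established, so O(¬register_badge).
Applying K to premise 7 (O(¬register_badge ⊃ summon_witness)) and O(¬register_badge) yields O(summon_witness).
Premise 3, O(anonymize_manifest ⊃ ¬summon_witness), contraposes to O(summon_witness ⊃ ¬anonymize_manifest); with O(summon_witness) we get O(¬anonymize_manifest).
Premises 5, 6, 8, 9 do not contribute to this derivation.
So O(¬anonymize_manifest) holds, i.e. F(anonymize_manifest). The claim follows.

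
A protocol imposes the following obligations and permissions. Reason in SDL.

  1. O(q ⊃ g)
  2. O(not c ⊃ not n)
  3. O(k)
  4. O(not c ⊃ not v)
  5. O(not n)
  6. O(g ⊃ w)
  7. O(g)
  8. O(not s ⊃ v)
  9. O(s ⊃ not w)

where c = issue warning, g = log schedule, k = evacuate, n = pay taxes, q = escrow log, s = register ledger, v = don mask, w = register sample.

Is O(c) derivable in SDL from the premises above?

Premise 7 gives O(g).
With premise 6, O(g ⊃ w), the K-axiom yields O(w).
Premise 9, O(s ⊃ not w), contraposes to O(w ⊃ not s); with O(w) we get O(not s).
Applying K to premise 8 (O(not s ⊃ v)) and O(not s) yields O(v).
Premise 4 is O(not c ⊃ not v); contrapositively O(v ⊃ c). Since O(v) holds, K gives O(c).
Premises 1, 2, 3, 5 do not contribute to this derivation.
So O(c) follows.

Yes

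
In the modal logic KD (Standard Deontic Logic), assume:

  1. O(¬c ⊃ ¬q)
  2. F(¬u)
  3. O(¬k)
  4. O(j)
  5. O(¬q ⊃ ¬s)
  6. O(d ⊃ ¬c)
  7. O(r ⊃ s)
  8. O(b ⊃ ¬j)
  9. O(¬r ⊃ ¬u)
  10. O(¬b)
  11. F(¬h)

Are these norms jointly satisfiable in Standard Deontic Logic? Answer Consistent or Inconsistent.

Consistent

Premise 8 is O(b ⊃ ¬j), but O(b) is not derivable from the premises, so it does not yield O(¬j).
So O(¬j) is not derivable, and the apparent clash with O(j) does not arise.
A world satisfying every obligation exists (e.g. b=false, c=true, d=false, h=true, j=true, k=false, q=true, r=true, s=true, u=true); no atom is both obligatory and forbidden, so the set is consistent.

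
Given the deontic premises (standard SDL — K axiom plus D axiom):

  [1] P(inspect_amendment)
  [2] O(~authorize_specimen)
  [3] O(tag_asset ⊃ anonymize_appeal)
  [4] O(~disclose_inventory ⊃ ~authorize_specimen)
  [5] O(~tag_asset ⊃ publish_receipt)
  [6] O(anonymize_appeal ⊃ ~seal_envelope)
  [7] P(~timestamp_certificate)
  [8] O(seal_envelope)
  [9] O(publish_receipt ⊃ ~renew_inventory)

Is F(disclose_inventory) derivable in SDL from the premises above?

Premise 4 is O(~disclose_inventory ⊃ ~authorize_specimen); even if O(~authorize_specimen) held, inferring O(~disclose_inventory) would be affirming the consequent — invalid.
No other premise forces O(~disclose_inventory). An ideal world satisfying every premise can still have disclose_inventory true, so F(disclose_inventory) is not derivable.

No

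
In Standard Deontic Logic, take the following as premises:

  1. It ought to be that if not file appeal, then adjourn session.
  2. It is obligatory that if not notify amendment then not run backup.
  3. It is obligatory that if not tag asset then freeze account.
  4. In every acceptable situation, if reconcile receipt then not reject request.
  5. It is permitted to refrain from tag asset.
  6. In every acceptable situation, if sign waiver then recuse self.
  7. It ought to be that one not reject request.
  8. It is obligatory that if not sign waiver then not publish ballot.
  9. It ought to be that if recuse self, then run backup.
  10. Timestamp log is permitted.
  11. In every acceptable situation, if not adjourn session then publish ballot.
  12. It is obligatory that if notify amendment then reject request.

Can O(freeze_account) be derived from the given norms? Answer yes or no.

No

Premise 3 is O(¬tag_asset → freeze_account), but O(¬tag_asset) is not derivable from the premises (the permission P(¬tag_asset) asserts only ¬O(tag_asset), not O(¬tag_asset)), so it does not yield O(freeze_account).
No other premise forces O(freeze_account). An ideal world satisfying every premise can still have freeze_account false, so O(freeze_account) is not derivable.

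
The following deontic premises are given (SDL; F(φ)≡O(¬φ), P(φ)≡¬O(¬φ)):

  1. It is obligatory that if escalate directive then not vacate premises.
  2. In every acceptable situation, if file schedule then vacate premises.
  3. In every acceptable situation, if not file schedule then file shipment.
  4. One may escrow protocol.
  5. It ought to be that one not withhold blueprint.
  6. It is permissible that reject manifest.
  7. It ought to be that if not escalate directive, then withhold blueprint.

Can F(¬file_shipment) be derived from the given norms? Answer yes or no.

Yes

Premise 5 states O(¬withhold_blueprint) outright.
The contrapositive of premise 7 (O(¬escalate_directive → withhold_blueprint)) is O(¬withhold_blueprint → escalate_directive), and O(¬withhold_blueprint) is already established, so O(escalate_directive).
From O(escalate_directive) and premise 1, O(escalate_directive → ¬vacate_premises), we obtain O(¬vacate_premises).
Premise 2 is O(file_schedule → vacate_premises); contrapositively O(¬vacate_premises → ¬file_schedule). Since O(¬vacate_premises) holds, K gives O(¬file_schedule).
From O(¬file_schedule) and premise 3, O(¬file_schedule → file_shipment), we obtain O(file_shipment).
Premises 4, 6 do not contribute to this derivation.
So O(file_shipment) holds, i.e. F(¬file_shipment). The claim follows.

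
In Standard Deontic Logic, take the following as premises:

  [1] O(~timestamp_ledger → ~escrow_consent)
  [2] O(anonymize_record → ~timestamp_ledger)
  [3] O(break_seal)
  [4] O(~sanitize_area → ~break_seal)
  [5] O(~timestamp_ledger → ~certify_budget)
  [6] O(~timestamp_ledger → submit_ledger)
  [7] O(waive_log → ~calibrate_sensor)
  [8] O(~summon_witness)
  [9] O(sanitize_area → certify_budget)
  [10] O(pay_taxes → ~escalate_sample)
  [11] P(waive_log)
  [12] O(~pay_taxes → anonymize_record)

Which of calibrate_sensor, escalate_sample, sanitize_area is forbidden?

Premise 3 gives O(break_seal).
The contrapositive of premise 4 (O(~sanitize_area → ~break_seal)) is O(break_seal → sanitize_area), and O(break_seal) is already established, so O(sanitize_area).
Premise 9 is O(sanitize_area → certify_budget); since O(sanitize_area), deontic closure gives O(certify_budget).
The contrapositive of premise 5 (O(~timestamp_ledger → ~certify_budget)) is O(certify_budget → timestamp_ledger), and O(certify_budget) is already established, so O(timestamp_ledger).
The contrapositive of premise 2 (O(anonymize_record → ~timestamp_ledger)) is O(timestamp_ledger → ~anonymize_record), and O(timestamp_ledger) is already established, so O(~anonymize_record).
Premise 12 is O(~pay_taxes → anonymize_record); contrapositively O(~anonymize_record → pay_taxes). Since O(~anonymize_record) holds, K gives O(pay_taxes).
From O(pay_taxes) and premise 10, O(pay_taxes → ~escalate_sample), we obtain O(~escalate_sample).
So O(~escalate_sample) holds, i.e. escalate_sample is forbidden. None of the other listed options is forbidden under the premises.

escalate_sample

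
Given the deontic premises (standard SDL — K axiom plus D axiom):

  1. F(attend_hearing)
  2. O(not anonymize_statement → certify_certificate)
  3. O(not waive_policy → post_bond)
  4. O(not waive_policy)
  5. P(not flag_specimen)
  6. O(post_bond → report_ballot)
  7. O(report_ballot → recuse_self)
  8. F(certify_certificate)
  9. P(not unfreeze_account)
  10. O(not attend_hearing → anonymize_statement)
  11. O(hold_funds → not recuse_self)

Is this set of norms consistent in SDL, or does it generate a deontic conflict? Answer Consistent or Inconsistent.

Consistent

Premise 2 is O(not anonymize_statement → certify_certificate), but O(not anonymize_statement) is not derivable from the premises, so it does not yield O(certify_certificate).
So O(certify_certificate) is not derivable, and the apparent clash with O(not certify_certificate) does not arise.
A world satisfying every obligation exists (e.g. anonymize_statement=true, attend_hearing=false, certify_certificate=false, flag_specimen=false, hold_funds=false, post_bond=true, recuse_self=true, report_ballot=true, unfreeze_account=false, waive_policy=false); no atom is both obligatory and forbidden, so the set is consistent.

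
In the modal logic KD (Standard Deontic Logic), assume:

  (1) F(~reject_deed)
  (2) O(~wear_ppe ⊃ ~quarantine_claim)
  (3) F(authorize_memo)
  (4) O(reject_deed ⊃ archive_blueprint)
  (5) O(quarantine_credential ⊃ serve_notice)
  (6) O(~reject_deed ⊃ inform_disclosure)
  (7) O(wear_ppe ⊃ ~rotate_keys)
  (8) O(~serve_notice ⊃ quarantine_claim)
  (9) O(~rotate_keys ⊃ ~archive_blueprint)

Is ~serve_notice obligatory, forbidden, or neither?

Premise 1, F(~reject_deed), is equivalent to O(reject_deed).
Applying K to premise 4 (O(reject_deed ⊃ archive_blueprint)) and O(reject_deed) yields O(archive_blueprint).
Premise 9 is O(~rotate_keys ⊃ ~archive_blueprint); contrapositively O(archive_blueprint ⊃ rotate_keys). Since O(archive_blueprint) holds, K gives O(rotate_keys).
The contrapositive of premise 7 (O(wear_ppe ⊃ ~rotate_keys)) is O(rotate_keys ⊃ ~wear_ppe), and O(rotate_keys) is already established, so O(~wear_ppe).
With premise 2, O(~wear_ppe ⊃ ~quarantine_claim), the K-axiom yields O(~quarantine_claim).
The contrapositive of premise 8 (O(~serve_notice ⊃ quarantine_claim)) is O(~quarantine_claim ⊃ serve_notice), and O(~quarantine_claim) is already established, so O(serve_notice).
Premises 3, 5, 6 do not contribute to this derivation.
Thus O(serve_notice), which is F(~serve_notice): ~serve_notice is forbidden.

Forbidden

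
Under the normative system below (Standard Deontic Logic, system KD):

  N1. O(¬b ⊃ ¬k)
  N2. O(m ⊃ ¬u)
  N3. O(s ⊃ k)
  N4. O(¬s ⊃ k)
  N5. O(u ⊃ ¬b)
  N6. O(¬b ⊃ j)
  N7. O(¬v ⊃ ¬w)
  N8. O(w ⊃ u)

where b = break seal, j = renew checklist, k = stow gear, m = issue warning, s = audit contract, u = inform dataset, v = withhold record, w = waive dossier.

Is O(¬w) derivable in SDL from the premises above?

Yes

By case analysis on ¬s: premise 4 gives O(¬s ⊃ k) and premise 3 gives O(s ⊃ k), so O(k) either way.
Premise 1 is O(¬b ⊃ ¬k); contrapositively O(k ⊃ b). Since O(k) holds, K gives O(b).
Premise 5 is O(u ⊃ ¬b); contrapositively O(b ⊃ ¬u). Since O(b) holds, K gives O(¬u).
Premise 8 is O(w ⊃ u); contrapositively O(¬u ⊃ ¬w). Since O(¬u) holds, K gives O(¬w).
Premises 2, 6, 7 do not contribute to this derivation.
So O(¬w) follows.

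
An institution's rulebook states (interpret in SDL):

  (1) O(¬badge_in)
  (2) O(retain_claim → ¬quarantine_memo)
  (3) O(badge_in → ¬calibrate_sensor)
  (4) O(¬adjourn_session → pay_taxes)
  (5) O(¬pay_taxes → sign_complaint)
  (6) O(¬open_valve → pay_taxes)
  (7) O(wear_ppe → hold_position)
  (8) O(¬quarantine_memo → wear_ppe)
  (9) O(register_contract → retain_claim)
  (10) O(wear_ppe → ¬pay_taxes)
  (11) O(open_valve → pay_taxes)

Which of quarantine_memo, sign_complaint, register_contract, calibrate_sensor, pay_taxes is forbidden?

register_contract

Premises 6 and 11 cover both cases: O(¬open_valve → pay_taxes) and O(open_valve → pay_taxes). Since ¬open_valve ∨ open_valve is a tautology, O(pay_taxes) follows.
Premise 10, O(wear_ppe → ¬pay_taxes), contraposes to O(pay_taxes → ¬wear_ppe); with O(pay_taxes) we get O(¬wear_ppe).
The contrapositive of premise 8 (O(¬quarantine_memo → wear_ppe)) is O(¬wear_ppe → quarantine_memo), and O(¬wear_ppe) is already established, so O(quarantine_memo).
Premise 2 is O(retain_claim → ¬quarantine_memo); contrapositively O(quarantine_memo → ¬retain_claim). Since O(quarantine_memo) holds, K gives O(¬retain_claim).
The contrapositive of premise 9 (O(register_contract → retain_claim)) is O(¬retain_claim → ¬register_contract), and O(¬retain_claim) is already established, so O(¬register_contract).
So O(¬register_contract) holds, i.e. register_contract is forbidden. None of the other listed options is forbidden under the premises.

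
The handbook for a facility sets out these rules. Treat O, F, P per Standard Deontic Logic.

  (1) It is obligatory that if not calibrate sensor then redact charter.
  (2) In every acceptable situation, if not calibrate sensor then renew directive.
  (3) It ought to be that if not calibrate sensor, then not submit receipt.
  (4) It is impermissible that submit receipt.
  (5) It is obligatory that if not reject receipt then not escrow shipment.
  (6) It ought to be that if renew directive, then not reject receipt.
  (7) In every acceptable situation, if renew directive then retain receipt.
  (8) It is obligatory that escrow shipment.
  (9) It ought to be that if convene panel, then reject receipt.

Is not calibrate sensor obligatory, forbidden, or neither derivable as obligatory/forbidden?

Premise 8 gives O(escrow_shipment).
Premise 5 is O(¬reject_receipt → ¬escrow_shipment); contrapositively O(escrow_shipment → reject_receipt). Since O(escrow_shipment) holds, K gives O(reject_receipt).
Premise 6 is O(renew_directive → ¬reject_receipt); contrapositively O(reject_receipt → ¬renew_directive). Since O(reject_receipt) holds, K gives O(¬renew_directive).
Premise 2, O(¬calibrate_sensor → renew_directive), contraposes to O(¬renew_directive → calibrate_sensor); with O(¬renew_directive) we get O(calibrate_sensor).
Premises 1, 3, 4, 7, 9 do not contribute to this derivation.
Thus O(calibrate_sensor), which is F(¬calibrate_sensor): ¬calibrate_sensor is forbidden.

Forbidden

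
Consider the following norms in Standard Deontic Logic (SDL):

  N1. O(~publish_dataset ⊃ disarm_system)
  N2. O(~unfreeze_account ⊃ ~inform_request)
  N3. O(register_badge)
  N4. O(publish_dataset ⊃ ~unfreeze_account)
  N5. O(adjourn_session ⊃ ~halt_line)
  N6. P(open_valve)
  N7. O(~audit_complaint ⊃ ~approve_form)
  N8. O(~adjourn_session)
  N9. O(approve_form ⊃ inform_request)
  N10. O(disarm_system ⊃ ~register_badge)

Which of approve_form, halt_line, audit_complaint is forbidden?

Premise 3 gives O(register_badge).
The contrapositive of premise 10 (O(disarm_system ⊃ ~register_badge)) is O(register_badge ⊃ ~disarm_system), and O(register_badge) is already established, so O(~disarm_system).
Premise 1, O(~publish_dataset ⊃ disarm_system), contraposes to O(~disarm_system ⊃ publish_dataset); with O(~disarm_system) we get O(publish_dataset).
Applying K to premise 4 (O(publish_dataset ⊃ ~unfreeze_account)) and O(publish_dataset) yields O(~unfreeze_account).
From O(~unfreeze_account) and premise 2, O(~unfreeze_account ⊃ ~inform_request), we obtain O(~inform_request).
Premise 9, O(approve_form ⊃ inform_request), contraposes to O(~inform_request ⊃ ~approve_form); with O(~inform_request) we get O(~approve_form).
So O(~approve_form) holds, i.e. approve_form is forbidden. None of the other listed options is forbidden under the premises.

approve_form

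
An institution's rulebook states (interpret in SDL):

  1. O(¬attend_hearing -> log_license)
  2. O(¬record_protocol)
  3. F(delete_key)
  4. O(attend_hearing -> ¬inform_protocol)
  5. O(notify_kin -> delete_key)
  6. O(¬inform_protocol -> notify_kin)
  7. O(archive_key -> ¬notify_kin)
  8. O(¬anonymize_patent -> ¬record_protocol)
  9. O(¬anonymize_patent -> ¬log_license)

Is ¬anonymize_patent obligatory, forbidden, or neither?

Forbidden

Premise 3, F(delete_key), is equivalent to O(¬delete_key).
Premise 5, O(notify_kin -> delete_key), contraposes to O(¬delete_key -> ¬notify_kin); with O(¬delete_key) we get O(¬notify_kin).
The contrapositive of premise 6 (O(¬inform_protocol -> notify_kin)) is O(¬notify_kin -> inform_protocol), and O(¬notify_kin) is already established, so O(inform_protocol).
The contrapositive of premise 4 (O(attend_hearing -> ¬inform_protocol)) is O(inform_protocol -> ¬attend_hearing), and O(inform_protocol) is already established, so O(¬attend_hearing).
From O(¬attend_hearing) and premise 1, O(¬attend_hearing -> log_license), we obtain O(log_license).
Premise 9, O(¬anonymize_patent -> ¬log_license), contraposes to O(log_license -> anonymize_patent); with O(log_license) we get O(anonymize_patent).
Premises 2, 7, 8 do not contribute to this derivation.
Thus O(anonymize_patent), which is F(¬anonymize_patent): ¬anonymize_patent is forbidden.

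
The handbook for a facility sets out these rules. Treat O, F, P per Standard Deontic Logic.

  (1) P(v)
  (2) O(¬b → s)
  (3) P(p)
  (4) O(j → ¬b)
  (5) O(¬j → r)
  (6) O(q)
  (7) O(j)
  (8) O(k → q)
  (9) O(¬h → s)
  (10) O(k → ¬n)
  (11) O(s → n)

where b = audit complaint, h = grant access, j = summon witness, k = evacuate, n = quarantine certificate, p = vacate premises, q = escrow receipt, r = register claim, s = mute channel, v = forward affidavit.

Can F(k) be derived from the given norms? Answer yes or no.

Premise 7 gives O(j).
From O(j) and premise 4, O(j → ¬b), we obtain O(¬b).
Applying K to premise 2 (O(¬b → s)) and O(¬b) yields O(s).
From O(s) and premise 11, O(s → n), we obtain O(n).
Premise 10, O(k → ¬n), contraposes to O(n → ¬k); with O(n) we get O(¬k).
Premises 1, 3, 5, 6, 8, 9 do not contribute to this derivation.
So O(¬k) holds, i.e. F(k). The claim follows.

Yes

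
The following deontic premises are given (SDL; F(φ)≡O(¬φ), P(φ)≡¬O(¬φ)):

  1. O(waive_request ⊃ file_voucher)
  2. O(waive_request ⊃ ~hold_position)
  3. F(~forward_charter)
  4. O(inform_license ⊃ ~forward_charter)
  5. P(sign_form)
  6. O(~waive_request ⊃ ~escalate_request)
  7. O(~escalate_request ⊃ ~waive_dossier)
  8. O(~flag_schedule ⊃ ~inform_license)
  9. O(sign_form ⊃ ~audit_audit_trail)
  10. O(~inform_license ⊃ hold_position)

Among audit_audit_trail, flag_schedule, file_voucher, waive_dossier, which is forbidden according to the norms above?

waive_dossier

Premise 3 is F(~forward_charter), i.e. O(forward_charter).
The contrapositive of premise 4 (O(inform_license ⊃ ~forward_charter)) is O(forward_charter ⊃ ~inform_license), and O(forward_charter) is already established, so O(~inform_license).
From O(~inform_license) and premise 10, O(~inform_license ⊃ hold_position), we obtain O(hold_position).
Premise 2 is O(waive_request ⊃ ~hold_position); contrapositively O(hold_position ⊃ ~waive_request). Since O(hold_position) holds, K gives O(~waive_request).
With premise 6, O(~waive_request ⊃ ~escalate_request), the K-axiom yields O(~escalate_request).
Applying K to premise 7 (O(~escalate_request ⊃ ~waive_dossier)) and O(~escalate_request) yields O(~waive_dossier).
So O(~waive_dossier) holds, i.e. waive_dossier is forbidden. None of the other listed options is forbidden under the premises.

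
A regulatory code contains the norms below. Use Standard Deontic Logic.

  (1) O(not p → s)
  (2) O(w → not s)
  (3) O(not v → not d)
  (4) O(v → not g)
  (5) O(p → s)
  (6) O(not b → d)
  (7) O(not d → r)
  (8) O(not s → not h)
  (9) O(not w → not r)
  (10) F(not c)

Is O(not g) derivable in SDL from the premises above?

By case analysis on not p: premise 1 gives O(not p → s) and premise 5 gives O(p → s), so O(s) either way.
Premise 2, O(w → not s), contraposes to O(s → not w); with O(s) we get O(not w).
With premise 9, O(not w → not r), the K-axiom yields O(not r).
The contrapositive of premise 7 (O(not d → r)) is O(not r → d), and O(not r) is already established, so O(d).
Premise 3 is O(not v → not d); contrapositively O(d → v). Since O(d) holds, K gives O(v).
Applying K to premise 4 (O(v → not g)) and O(v) yields O(not g).
Premises 6, 8, 10 do not contribute to this derivation.
So O(not g) follows.

Yes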